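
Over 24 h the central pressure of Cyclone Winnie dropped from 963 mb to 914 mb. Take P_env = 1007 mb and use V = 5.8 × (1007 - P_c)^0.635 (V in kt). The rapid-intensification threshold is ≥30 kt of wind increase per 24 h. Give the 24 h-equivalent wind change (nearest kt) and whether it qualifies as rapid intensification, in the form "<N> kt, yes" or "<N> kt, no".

39 kt, yes

V₁: ΔP = 44, V ≈ 5.8 × 44^0.635 ≈ 64.12 kt.
V₂: ΔP = 93, V ≈ 5.8 × 93^0.635 ≈ 103.14 kt.
ΔV over 24 h = 39.02 kt → 24 h equivalent = 39.02 × 24/24 ≈ 39.02 kt.
39 kt ≥ 30 kt ⇒ rapid intensification.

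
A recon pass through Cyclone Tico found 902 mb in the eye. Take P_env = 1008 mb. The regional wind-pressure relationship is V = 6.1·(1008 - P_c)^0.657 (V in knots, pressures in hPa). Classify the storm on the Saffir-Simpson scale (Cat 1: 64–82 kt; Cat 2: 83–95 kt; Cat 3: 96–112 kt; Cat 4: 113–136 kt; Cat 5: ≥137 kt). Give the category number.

4

ΔP = 1008 − 902 = 106 mb.
V ≈ 6.1 × 106^0.657 = 6.1 × 21.41 ≈ 131 kt.
131 kt falls in the Category 4 band.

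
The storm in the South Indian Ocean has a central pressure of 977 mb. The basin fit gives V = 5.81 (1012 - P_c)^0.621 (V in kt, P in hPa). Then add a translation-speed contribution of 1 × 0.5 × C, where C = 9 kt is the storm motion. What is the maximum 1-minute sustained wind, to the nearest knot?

ΔP = 1012 − 977 = 35 mb.
35^0.621 ≈ 9.096.
V ≈ 5.81 × 9.096 ≈ 52.8 kt.
Translation term: 1 × 0.5 × 9 = 4.5 kt.
Corrected V ≈ 57.3 kt → 57 kt.

57 kt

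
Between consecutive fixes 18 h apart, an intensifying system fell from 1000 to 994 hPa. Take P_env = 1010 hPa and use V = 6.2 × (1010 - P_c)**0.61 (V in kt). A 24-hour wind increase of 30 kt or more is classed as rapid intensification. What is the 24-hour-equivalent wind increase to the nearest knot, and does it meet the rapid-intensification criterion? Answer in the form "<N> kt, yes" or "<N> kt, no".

V₁: ΔP = 10, V ≈ 6.2 × 10^0.61 ≈ 25.26 kt.
V₂: ΔP = 16, V ≈ 6.2 × 16^0.61 ≈ 33.64 kt.
ΔV over 18 h = 8.38 kt → 24 h equivalent = 8.38 × 24/18 ≈ 11.17 kt.
11 kt < 30 kt ⇒ not rapid intensification.

11 kt, no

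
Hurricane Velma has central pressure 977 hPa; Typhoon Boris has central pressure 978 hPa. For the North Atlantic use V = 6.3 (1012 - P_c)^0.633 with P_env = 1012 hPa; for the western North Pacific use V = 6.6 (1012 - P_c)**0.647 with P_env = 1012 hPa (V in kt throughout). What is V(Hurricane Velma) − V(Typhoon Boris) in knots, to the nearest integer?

Hurricane Velma: ΔP = 35; V ≈ 6.3 × 35^0.633 ≈ 59.80 kt.
Typhoon Boris: ΔP = 34; V ≈ 6.6 × 34^0.647 ≈ 64.63 kt.
Difference ≈ 59.80 − 64.63 = -4.83 → -5 kt.

-5 kt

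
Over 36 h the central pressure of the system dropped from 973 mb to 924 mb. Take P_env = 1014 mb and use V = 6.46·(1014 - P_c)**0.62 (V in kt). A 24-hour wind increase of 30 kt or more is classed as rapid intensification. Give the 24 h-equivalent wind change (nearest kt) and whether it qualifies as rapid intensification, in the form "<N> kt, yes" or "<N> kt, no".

V₁: ΔP = 41, V ≈ 6.46 × 41^0.62 ≈ 64.59 kt.
V₂: ΔP = 90, V ≈ 6.46 × 90^0.62 ≈ 105.16 kt.
ΔV over 36 h = 40.57 kt → 24 h equivalent = 40.57 × 24/36 ≈ 27.05 kt.
27 kt < 30 kt ⇒ not rapid intensification.

27 kt, no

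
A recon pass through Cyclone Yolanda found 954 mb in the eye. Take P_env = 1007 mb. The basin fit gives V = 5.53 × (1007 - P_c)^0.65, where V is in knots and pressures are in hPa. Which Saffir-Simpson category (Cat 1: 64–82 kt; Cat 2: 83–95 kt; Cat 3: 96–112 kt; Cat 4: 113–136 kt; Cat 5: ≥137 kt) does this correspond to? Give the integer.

1

ΔP = 1007 − 954 = 53 mb.
V ≈ 5.53 × 53^0.65 = 5.53 × 13.21 ≈ 73 kt.
73 kt falls in the Category 1 band.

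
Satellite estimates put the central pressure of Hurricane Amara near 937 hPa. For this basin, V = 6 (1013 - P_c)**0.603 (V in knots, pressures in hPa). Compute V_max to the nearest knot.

ΔP = 1013 − 937 = 76 hPa.
76^0.603 ≈ 13.619.
V ≈ 6 × 13.619 ≈ 81.7 kt.

82 kt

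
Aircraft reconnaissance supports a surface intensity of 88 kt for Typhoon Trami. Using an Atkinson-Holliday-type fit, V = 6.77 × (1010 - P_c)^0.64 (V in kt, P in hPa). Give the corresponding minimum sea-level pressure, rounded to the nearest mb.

ΔP = (V / 6.77)^(1/0.64) = (88/6.77)^1.562.
88/6.77 = 12.999; 12.999^1.562 ≈ 55.01 mb.
P_c = 1010 − 55.01 = 954.99 ≈ 955 mb.

955 mb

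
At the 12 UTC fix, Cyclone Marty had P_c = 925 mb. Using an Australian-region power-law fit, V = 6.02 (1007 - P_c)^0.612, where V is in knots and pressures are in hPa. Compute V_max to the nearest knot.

89 kt

ΔP = 1007 − 925 = 82 mb.
82^0.612 ≈ 14.834.
V ≈ 6.02 × 14.834 ≈ 89.3 kt.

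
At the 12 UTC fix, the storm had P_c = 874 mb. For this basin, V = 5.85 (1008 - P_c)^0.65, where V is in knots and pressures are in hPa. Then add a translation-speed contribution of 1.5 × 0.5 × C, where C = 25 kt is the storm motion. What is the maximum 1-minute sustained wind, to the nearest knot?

ΔP = 1008 − 874 = 134 mb.
134^0.65 ≈ 24.133.
V ≈ 5.85 × 24.133 ≈ 141.2 kt.
Translation term: 1.5 × 0.5 × 25 = 18.75 kt.
Corrected V ≈ 159.95 kt → 160 kt.

160 kt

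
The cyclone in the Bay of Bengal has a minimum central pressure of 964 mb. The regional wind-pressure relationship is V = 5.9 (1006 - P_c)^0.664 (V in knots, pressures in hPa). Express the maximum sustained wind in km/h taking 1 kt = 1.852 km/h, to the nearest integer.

ΔP = 1006 − 964 = 42 mb.
V ≈ 5.9 × 42^0.664 = 5.9 × 11.963 ≈ 70.581 kt.
70.581 × 1.852 ≈ 130.72 km/h → 131 km/h.

131 km/h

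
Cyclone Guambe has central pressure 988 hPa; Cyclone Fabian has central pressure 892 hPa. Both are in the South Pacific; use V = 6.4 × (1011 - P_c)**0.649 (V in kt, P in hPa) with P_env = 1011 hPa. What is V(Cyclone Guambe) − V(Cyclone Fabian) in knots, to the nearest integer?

-93 kt

Cyclone Guambe: ΔP = 23; V ≈ 6.4 × 23^0.649 ≈ 48.97 kt.
Cyclone Fabian: ΔP = 119; V ≈ 6.4 × 119^0.649 ≈ 142.30 kt.
Difference ≈ 48.97 − 142.30 = -93.33 → -93 kt.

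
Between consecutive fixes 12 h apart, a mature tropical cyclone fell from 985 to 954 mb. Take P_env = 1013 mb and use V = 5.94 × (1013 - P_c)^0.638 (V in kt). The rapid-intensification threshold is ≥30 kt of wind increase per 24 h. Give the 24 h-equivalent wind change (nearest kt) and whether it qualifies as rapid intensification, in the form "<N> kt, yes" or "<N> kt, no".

61 kt, yes

V₁: ΔP = 28, V ≈ 5.94 × 28^0.638 ≈ 49.78 kt.
V₂: ΔP = 59, V ≈ 5.94 × 59^0.638 ≈ 80.09 kt.
ΔV over 12 h = 30.31 kt → 24 h equivalent = 30.31 × 24/12 ≈ 60.62 kt.
61 kt ≥ 30 kt ⇒ rapid intensification.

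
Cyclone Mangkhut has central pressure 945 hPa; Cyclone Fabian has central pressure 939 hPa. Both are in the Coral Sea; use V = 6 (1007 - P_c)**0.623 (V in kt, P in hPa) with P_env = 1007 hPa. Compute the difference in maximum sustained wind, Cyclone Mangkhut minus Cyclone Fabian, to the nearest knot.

Cyclone Mangkhut: ΔP = 62; V ≈ 6 × 62^0.623 ≈ 78.49 kt.
Cyclone Fabian: ΔP = 68; V ≈ 6 × 68^0.623 ≈ 83.14 kt.
Difference ≈ 78.49 − 83.14 = -4.65 → -5 kt.

-5 kt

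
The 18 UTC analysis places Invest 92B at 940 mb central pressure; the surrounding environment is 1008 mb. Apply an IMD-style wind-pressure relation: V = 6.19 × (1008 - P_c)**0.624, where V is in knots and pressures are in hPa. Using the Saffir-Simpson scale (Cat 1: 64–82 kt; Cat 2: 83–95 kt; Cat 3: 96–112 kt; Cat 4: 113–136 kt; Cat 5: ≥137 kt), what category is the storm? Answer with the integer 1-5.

2

ΔP = 1008 − 940 = 68 mb.
V ≈ 6.19 × 68^0.624 = 6.19 × 13.92 ≈ 86 kt.
86 kt falls in the Category 2 band.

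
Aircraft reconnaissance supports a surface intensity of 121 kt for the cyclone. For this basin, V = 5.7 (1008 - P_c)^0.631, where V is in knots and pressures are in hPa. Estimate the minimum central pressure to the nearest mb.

881 mb

ΔP = (V / 5.7)^(1/0.631) = (121/5.7)^1.585.
121/5.7 = 21.228; 21.228^1.585 ≈ 126.73 mb.
P_c = 1008 − 126.73 = 881.27 ≈ 881 mb.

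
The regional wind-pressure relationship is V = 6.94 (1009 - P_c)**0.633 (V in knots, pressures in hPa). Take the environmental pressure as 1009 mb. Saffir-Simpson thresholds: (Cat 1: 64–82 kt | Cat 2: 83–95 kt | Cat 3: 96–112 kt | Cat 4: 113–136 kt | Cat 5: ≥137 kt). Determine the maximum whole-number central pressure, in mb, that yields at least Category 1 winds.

Category 1 begins at V = 64 kt.
Required ΔP = (64/6.94)^(1/0.633) = 9.222^1.580 ≈ 33.44 mb.
P_c ≤ 1009 − 33.44 = 975.56, so the highest integer P_c is 975 mb.

975 mb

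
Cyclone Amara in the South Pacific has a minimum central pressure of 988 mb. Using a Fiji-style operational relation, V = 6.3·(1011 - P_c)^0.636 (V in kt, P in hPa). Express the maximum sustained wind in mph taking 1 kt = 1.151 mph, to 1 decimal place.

ΔP = 1011 − 988 = 23 mb.
V ≈ 6.3 × 23^0.636 = 6.3 × 7.346 ≈ 46.281 kt.
46.281 × 1.151 ≈ 53.27 mph → 53.3 mph.

53.3 mph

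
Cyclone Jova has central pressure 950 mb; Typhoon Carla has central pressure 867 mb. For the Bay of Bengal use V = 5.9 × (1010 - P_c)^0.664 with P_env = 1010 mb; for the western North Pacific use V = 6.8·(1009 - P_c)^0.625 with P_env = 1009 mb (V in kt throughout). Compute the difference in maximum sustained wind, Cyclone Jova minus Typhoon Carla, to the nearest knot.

Cyclone Jova: ΔP = 60; V ≈ 5.9 × 60^0.664 ≈ 89.44 kt.
Typhoon Carla: ΔP = 142; V ≈ 6.8 × 142^0.625 ≈ 150.55 kt.
Difference ≈ 89.44 − 150.55 = -61.11 → -61 kt.

-61 kt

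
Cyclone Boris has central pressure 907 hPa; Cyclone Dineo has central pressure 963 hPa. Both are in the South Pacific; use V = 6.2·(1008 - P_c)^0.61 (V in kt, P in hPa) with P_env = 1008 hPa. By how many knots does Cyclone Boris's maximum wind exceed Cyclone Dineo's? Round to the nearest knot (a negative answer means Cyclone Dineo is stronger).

40 kt

Cyclone Boris: ΔP = 101; V ≈ 6.2 × 101^0.61 ≈ 103.52 kt.
Cyclone Dineo: ΔP = 45; V ≈ 6.2 × 45^0.61 ≈ 63.22 kt.
Difference ≈ 103.52 − 63.22 = 40.30 → 40 kt.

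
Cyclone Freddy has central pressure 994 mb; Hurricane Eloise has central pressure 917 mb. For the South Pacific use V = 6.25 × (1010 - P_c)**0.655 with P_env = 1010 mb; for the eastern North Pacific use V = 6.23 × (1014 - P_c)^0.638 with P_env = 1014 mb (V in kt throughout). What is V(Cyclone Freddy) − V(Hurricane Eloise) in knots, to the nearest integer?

-77 kt

Cyclone Freddy: ΔP = 16; V ≈ 6.25 × 16^0.655 ≈ 38.42 kt.
Hurricane Eloise: ΔP = 97; V ≈ 6.23 × 97^0.638 ≈ 115.36 kt.
Difference ≈ 38.42 − 115.36 = -76.94 → -77 kt.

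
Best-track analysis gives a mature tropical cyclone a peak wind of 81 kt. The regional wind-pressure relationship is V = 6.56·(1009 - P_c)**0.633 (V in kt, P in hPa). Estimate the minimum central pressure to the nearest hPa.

956 hPa

ΔP = (V / 6.56)^(1/0.633) = (81/6.56)^1.580.
81/6.56 = 12.348; 12.348^1.580 ≈ 53.02 hPa.
P_c = 1009 − 53.02 = 955.98 ≈ 956 hPa.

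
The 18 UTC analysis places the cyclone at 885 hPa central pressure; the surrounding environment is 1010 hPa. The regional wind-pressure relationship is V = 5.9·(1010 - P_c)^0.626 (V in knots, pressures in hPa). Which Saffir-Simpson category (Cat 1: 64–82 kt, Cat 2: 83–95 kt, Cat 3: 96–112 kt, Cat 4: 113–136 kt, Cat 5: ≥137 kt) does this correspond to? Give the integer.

ΔP = 1010 − 885 = 125 hPa.
V ≈ 5.9 × 125^0.626 = 5.9 × 20.54 ≈ 121 kt.
121 kt falls in the Category 4 band.

4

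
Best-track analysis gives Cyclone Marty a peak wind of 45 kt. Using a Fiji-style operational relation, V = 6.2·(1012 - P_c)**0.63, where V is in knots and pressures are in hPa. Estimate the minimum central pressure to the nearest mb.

ΔP = (V / 6.2)^(1/0.63) = (45/6.2)^1.587.
45/6.2 = 7.258; 7.258^1.587 ≈ 23.25 mb.
P_c = 1012 − 23.25 = 988.75 ≈ 989 mb.

989 mb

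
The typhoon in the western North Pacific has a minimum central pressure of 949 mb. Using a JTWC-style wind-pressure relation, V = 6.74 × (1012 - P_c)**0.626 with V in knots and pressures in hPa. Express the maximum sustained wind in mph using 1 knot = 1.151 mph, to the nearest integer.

104 mph

ΔP = 1012 − 949 = 63 mb.
V ≈ 6.74 × 63^0.626 = 6.74 × 13.378 ≈ 90.167 kt.
90.167 × 1.151 ≈ 103.78 mph → 104 mph.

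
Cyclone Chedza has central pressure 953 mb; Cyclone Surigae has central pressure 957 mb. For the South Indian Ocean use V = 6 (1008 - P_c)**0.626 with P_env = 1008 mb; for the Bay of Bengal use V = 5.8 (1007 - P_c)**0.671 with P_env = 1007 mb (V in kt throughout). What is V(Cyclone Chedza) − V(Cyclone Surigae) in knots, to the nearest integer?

-6 kt

Cyclone Chedza: ΔP = 55; V ≈ 6 × 55^0.626 ≈ 73.73 kt.
Cyclone Surigae: ΔP = 50; V ≈ 5.8 × 50^0.671 ≈ 80.06 kt.
Difference ≈ 73.73 − 80.06 = -6.33 → -6 kt.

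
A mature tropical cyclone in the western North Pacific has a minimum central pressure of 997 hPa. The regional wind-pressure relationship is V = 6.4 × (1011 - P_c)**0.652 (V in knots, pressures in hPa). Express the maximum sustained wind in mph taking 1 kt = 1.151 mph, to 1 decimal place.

ΔP = 1011 − 997 = 14 hPa.
V ≈ 6.4 × 14^0.652 = 6.4 × 5.588 ≈ 35.765 kt.
35.765 × 1.151 ≈ 41.17 mph → 41.2 mph.

41.2 mph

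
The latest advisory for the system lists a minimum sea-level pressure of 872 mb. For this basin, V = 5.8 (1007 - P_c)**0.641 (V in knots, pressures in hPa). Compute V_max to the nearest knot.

ΔP = 1007 − 872 = 135 mb.
135^0.641 ≈ 23.203.
V ≈ 5.8 × 23.203 ≈ 134.6 kt.

135 kt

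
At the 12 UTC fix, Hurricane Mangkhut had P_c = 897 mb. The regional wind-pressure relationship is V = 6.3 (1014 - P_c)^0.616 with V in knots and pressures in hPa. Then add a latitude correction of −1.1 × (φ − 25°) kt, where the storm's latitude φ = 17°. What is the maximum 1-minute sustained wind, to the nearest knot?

127 kt

ΔP = 1014 − 897 = 117 mb.
117^0.616 ≈ 18.793.
V ≈ 6.3 × 18.793 ≈ 118.4 kt.
Latitude correction: −1.1 × (17 − 25) = 8.8 kt.
Corrected V ≈ 127.2 kt → 127 kt.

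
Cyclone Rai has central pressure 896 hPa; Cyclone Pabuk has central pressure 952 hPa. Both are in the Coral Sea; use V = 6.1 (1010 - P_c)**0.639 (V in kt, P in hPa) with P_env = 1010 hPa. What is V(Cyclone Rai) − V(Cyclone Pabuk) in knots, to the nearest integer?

Cyclone Rai: ΔP = 114; V ≈ 6.1 × 114^0.639 ≈ 125.80 kt.
Cyclone Pabuk: ΔP = 58; V ≈ 6.1 × 58^0.639 ≈ 81.69 kt.
Difference ≈ 125.80 − 81.69 = 44.11 → 44 kt.

44 kt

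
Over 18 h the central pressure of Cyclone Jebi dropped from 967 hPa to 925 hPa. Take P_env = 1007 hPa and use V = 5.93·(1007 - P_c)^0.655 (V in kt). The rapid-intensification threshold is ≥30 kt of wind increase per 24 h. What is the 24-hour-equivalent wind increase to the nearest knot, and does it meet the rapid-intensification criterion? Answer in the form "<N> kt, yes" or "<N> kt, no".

V₁: ΔP = 40, V ≈ 5.93 × 40^0.655 ≈ 66.44 kt.
V₂: ΔP = 82, V ≈ 5.93 × 82^0.655 ≈ 106.32 kt.
ΔV over 18 h = 39.88 kt → 24 h equivalent = 39.88 × 24/18 ≈ 53.17 kt.
53 kt ≥ 30 kt ⇒ rapid intensification.

53 kt, yes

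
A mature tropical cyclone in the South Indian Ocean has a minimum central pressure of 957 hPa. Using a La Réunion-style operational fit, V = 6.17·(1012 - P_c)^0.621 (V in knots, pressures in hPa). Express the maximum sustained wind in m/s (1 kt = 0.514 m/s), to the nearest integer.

ΔP = 1012 − 957 = 55 hPa.
V ≈ 6.17 × 55^0.621 = 6.17 × 12.044 ≈ 74.311 kt.
74.311 × 0.514 ≈ 38.20 m/s → 38 m/s.

38 m/s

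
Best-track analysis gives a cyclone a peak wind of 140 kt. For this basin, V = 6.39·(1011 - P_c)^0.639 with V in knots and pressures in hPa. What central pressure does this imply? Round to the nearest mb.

ΔP = (V / 6.39)^(1/0.639) = (140/6.39)^1.565.
140/6.39 = 21.909; 21.909^1.565 ≈ 125.32 mb.
P_c = 1011 − 125.32 = 885.68 ≈ 886 mb.

886 mb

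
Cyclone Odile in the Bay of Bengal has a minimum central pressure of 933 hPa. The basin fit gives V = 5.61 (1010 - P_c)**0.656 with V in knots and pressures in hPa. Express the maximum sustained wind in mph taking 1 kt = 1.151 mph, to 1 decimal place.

ΔP = 1010 − 933 = 77 hPa.
V ≈ 5.61 × 77^0.656 = 5.61 × 17.280 ≈ 96.940 kt.
96.940 × 1.151 ≈ 111.58 mph → 111.6 mph.

111.6 mph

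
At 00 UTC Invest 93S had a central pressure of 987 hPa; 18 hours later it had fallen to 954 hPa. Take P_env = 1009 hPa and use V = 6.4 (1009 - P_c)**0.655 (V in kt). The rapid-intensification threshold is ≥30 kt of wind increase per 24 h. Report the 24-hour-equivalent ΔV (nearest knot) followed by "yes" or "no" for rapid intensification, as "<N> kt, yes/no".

V₁: ΔP = 22, V ≈ 6.4 × 22^0.655 ≈ 48.47 kt.
V₂: ΔP = 55, V ≈ 6.4 × 55^0.655 ≈ 88.33 kt.
ΔV over 18 h = 39.86 kt → 24 h equivalent = 39.86 × 24/18 ≈ 53.15 kt.
53 kt ≥ 30 kt ⇒ rapid intensification.

53 kt, yes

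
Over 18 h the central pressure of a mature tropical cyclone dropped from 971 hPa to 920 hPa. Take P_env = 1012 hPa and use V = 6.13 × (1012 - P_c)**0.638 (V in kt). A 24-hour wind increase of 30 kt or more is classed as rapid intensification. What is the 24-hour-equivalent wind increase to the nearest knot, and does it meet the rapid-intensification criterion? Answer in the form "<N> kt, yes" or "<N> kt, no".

59 kt, yes

V₁: ΔP = 41, V ≈ 6.13 × 41^0.638 ≈ 65.53 kt.
V₂: ΔP = 92, V ≈ 6.13 × 92^0.638 ≈ 109.74 kt.
ΔV over 18 h = 44.21 kt → 24 h equivalent = 44.21 × 24/18 ≈ 58.95 kt.
59 kt ≥ 30 kt ⇒ rapid intensification.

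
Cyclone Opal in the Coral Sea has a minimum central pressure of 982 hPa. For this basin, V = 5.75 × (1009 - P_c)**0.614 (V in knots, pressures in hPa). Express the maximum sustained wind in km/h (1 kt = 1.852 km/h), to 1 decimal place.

ΔP = 1009 − 982 = 27 hPa.
V ≈ 5.75 × 27^0.614 = 5.75 × 7.566 ≈ 43.504 kt.
43.504 × 1.852 ≈ 80.57 km/h → 80.6 km/h.

80.6 km/h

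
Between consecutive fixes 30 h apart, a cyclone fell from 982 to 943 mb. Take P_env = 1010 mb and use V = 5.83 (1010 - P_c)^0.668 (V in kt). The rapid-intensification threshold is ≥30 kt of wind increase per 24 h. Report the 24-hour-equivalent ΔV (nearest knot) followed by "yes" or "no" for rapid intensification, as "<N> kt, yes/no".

34 kt, yes

V₁: ΔP = 28, V ≈ 5.83 × 28^0.668 ≈ 54.00 kt.
V₂: ΔP = 67, V ≈ 5.83 × 67^0.668 ≈ 96.71 kt.
ΔV over 30 h = 42.71 kt → 24 h equivalent = 42.71 × 24/30 ≈ 34.17 kt.
34 kt ≥ 30 kt ⇒ rapid intensification.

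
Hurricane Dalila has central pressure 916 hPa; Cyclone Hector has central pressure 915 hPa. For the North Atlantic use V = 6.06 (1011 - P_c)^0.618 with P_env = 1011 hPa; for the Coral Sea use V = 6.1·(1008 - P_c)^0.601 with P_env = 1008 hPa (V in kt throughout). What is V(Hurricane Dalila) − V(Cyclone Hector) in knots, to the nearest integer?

Hurricane Dalila: ΔP = 95; V ≈ 6.06 × 95^0.618 ≈ 101.09 kt.
Cyclone Hector: ΔP = 93; V ≈ 6.1 × 93^0.601 ≈ 92.98 kt.
Difference ≈ 101.09 − 92.98 = 8.11 → 8 kt.

8 kt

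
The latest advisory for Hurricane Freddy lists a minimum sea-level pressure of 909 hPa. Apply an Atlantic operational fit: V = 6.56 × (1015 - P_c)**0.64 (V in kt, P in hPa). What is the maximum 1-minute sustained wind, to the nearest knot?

ΔP = 1015 − 909 = 106 hPa.
106^0.64 ≈ 19.779.
V ≈ 6.56 × 19.779 ≈ 129.7 kt.

130 kt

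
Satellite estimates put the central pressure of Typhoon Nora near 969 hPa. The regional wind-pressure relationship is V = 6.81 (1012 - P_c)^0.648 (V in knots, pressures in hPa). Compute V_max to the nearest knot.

78 kt

ΔP = 1012 − 969 = 43 hPa.
43^0.648 ≈ 11.442.
V ≈ 6.81 × 11.442 ≈ 77.9 kt.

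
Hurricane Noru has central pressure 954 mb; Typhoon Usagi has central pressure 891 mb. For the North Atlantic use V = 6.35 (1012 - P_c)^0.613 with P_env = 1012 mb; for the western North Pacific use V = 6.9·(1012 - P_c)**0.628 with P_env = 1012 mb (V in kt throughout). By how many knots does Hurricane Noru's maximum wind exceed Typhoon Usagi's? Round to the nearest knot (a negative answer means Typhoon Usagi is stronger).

Hurricane Noru: ΔP = 58; V ≈ 6.35 × 58^0.613 ≈ 76.52 kt.
Typhoon Usagi: ΔP = 121; V ≈ 6.9 × 121^0.628 ≈ 140.23 kt.
Difference ≈ 76.52 − 140.23 = -63.71 → -64 kt.

-64 kt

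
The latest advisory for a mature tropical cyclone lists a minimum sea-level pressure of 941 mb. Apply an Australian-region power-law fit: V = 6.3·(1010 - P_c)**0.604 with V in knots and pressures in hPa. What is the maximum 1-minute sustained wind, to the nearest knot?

ΔP = 1010 − 941 = 69 mb.
69^0.604 ≈ 12.902.
V ≈ 6.3 × 12.902 ≈ 81.3 kt.

81 kt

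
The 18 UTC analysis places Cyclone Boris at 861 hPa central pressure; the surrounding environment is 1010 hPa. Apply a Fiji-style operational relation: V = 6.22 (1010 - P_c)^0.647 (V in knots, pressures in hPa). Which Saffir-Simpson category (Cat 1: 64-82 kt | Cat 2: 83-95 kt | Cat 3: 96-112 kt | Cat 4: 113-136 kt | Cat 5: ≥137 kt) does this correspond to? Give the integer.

ΔP = 1010 − 861 = 149 hPa.
V ≈ 6.22 × 149^0.647 = 6.22 × 25.47 ≈ 158 kt.
158 kt falls in the Category 5 band.

5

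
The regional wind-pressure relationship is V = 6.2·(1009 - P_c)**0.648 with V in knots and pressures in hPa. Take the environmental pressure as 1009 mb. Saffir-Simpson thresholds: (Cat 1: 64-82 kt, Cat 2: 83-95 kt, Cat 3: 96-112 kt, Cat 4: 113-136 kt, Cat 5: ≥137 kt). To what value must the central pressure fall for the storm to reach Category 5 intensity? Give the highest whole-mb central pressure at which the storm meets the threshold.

890 mb

Category 5 begins at V = 137 kt.
Required ΔP = (137/6.2)^(1/0.648) = 22.097^1.543 ≈ 118.74 mb.
P_c ≤ 1009 − 118.74 = 890.26, so the highest integer P_c is 890 mb.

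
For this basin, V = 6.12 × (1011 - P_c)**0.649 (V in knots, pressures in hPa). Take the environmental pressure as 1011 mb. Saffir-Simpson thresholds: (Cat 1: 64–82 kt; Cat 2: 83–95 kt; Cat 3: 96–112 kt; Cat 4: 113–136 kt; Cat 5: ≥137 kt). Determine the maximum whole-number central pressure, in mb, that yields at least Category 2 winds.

Category 2 begins at V = 83 kt.
Required ΔP = (83/6.12)^(1/0.649) = 13.562^1.541 ≈ 55.56 mb.
P_c ≤ 1011 − 55.56 = 955.44, so the highest integer P_c is 955 mb.

955 mb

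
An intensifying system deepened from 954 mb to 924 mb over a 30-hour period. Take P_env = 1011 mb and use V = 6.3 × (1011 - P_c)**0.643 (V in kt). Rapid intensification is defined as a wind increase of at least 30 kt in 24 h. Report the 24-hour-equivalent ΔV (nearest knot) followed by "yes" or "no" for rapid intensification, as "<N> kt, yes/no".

V₁: ΔP = 57, V ≈ 6.3 × 57^0.643 ≈ 84.79 kt.
V₂: ΔP = 87, V ≈ 6.3 × 87^0.643 ≈ 111.29 kt.
ΔV over 30 h = 26.50 kt → 24 h equivalent = 26.50 × 24/30 ≈ 21.20 kt.
21 kt < 30 kt ⇒ not rapid intensification.

21 kt, no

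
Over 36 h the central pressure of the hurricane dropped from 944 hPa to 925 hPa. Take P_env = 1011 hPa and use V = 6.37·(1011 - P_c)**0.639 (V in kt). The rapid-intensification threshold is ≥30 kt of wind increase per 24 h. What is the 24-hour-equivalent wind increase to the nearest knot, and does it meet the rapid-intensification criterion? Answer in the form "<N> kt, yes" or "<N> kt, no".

V₁: ΔP = 67, V ≈ 6.37 × 67^0.639 ≈ 93.54 kt.
V₂: ΔP = 86, V ≈ 6.37 × 86^0.639 ≈ 109.72 kt.
ΔV over 36 h = 16.18 kt → 24 h equivalent = 16.18 × 24/36 ≈ 10.79 kt.
11 kt < 30 kt ⇒ not rapid intensification.

11 kt, no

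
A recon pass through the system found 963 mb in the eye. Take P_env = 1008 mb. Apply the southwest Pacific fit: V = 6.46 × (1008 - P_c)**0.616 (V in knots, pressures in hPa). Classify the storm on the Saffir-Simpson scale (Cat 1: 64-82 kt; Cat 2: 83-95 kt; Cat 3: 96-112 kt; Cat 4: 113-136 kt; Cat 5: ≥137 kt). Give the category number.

ΔP = 1008 − 963 = 45 mb.
V ≈ 6.46 × 45^0.616 = 6.46 × 10.43 ≈ 67 kt.
67 kt falls in the Category 1 band.

1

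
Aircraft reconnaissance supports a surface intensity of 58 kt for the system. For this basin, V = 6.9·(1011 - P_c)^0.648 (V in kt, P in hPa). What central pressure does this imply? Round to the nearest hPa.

ΔP = (V / 6.9)^(1/0.648) = (58/6.9)^1.543.
58/6.9 = 8.406; 8.406^1.543 ≈ 26.72 hPa.
P_c = 1011 − 26.72 = 984.28 ≈ 984 hPa.

984 hPa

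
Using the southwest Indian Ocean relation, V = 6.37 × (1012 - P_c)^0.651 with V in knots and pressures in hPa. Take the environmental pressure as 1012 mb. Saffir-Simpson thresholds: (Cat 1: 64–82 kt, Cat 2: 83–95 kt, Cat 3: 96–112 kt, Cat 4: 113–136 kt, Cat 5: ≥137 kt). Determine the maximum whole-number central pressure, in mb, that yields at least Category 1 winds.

Category 1 begins at V = 64 kt.
Required ΔP = (64/6.37)^(1/0.651) = 10.047^1.536 ≈ 34.61 mb.
P_c ≤ 1012 − 34.61 = 977.39, so the highest integer P_c is 977 mb.

977 mb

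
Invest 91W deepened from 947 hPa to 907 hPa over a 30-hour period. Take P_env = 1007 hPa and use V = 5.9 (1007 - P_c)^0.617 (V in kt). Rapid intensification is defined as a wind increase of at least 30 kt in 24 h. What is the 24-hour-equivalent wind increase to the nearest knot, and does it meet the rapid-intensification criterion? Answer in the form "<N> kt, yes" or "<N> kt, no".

22 kt, no

V₁: ΔP = 60, V ≈ 5.9 × 60^0.617 ≈ 73.79 kt.
V₂: ΔP = 100, V ≈ 5.9 × 100^0.617 ≈ 101.12 kt.
ΔV over 30 h = 27.33 kt → 24 h equivalent = 27.33 × 24/30 ≈ 21.86 kt.
22 kt < 30 kt ⇒ not rapid intensification.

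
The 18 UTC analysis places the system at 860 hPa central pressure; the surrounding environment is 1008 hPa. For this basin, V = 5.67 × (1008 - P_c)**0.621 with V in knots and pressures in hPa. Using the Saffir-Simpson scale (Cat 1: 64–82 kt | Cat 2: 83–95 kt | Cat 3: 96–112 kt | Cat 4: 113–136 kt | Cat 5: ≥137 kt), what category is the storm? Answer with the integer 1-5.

4

ΔP = 1008 − 860 = 148 hPa.
V ≈ 5.67 × 148^0.621 = 5.67 × 22.27 ≈ 126 kt.
126 kt falls in the Category 4 band.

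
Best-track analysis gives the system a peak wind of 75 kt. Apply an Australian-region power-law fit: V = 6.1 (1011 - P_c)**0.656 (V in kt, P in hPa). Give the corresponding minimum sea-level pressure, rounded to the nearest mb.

965 mb

ΔP = (V / 6.1)^(1/0.656) = (75/6.1)^1.524.
75/6.1 = 12.295; 12.295^1.524 ≈ 45.83 mb.
P_c = 1011 − 45.83 = 965.17 ≈ 965 mb.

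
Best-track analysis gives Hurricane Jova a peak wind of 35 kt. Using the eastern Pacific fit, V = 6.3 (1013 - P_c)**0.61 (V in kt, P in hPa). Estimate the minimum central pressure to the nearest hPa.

996 hPa

ΔP = (V / 6.3)^(1/0.61) = (35/6.3)^1.639.
35/6.3 = 5.556; 5.556^1.639 ≈ 16.63 hPa.
P_c = 1013 − 16.63 = 996.37 ≈ 996 hPa.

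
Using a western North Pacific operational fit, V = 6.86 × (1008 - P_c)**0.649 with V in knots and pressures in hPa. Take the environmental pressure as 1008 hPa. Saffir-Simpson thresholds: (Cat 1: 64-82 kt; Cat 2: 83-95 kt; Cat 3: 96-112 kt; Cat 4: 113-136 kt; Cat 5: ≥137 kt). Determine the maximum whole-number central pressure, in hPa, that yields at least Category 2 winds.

961 hPa

Category 2 begins at V = 83 kt.
Required ΔP = (83/6.86)^(1/0.649) = 12.099^1.541 ≈ 46.60 hPa.
P_c ≤ 1008 − 46.60 = 961.40, so the highest integer P_c is 961 hPa.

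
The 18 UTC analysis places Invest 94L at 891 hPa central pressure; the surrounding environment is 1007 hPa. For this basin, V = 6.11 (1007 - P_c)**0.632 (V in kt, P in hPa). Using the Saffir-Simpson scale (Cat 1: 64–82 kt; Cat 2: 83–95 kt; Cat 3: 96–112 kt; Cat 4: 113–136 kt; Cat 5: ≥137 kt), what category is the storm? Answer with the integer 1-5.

ΔP = 1007 − 891 = 116 hPa.
V ≈ 6.11 × 116^0.632 = 6.11 × 20.17 ≈ 123 kt.
123 kt falls in the Category 4 band.

4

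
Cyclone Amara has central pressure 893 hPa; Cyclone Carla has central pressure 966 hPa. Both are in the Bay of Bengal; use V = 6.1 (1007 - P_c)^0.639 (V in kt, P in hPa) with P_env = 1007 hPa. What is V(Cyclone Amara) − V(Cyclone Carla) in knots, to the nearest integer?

Cyclone Amara: ΔP = 114; V ≈ 6.1 × 114^0.639 ≈ 125.80 kt.
Cyclone Carla: ΔP = 41; V ≈ 6.1 × 41^0.639 ≈ 65.45 kt.
Difference ≈ 125.80 − 65.45 = 60.35 → 60 kt.

60 kt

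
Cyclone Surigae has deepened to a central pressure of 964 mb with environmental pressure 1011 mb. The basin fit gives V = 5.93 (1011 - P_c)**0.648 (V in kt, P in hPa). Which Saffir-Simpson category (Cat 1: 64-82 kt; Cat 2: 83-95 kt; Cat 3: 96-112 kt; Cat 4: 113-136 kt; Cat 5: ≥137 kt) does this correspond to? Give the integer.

1

ΔP = 1011 − 964 = 47 mb.
V ≈ 5.93 × 47^0.648 = 5.93 × 12.12 ≈ 72 kt.
72 kt falls in the Category 1 band.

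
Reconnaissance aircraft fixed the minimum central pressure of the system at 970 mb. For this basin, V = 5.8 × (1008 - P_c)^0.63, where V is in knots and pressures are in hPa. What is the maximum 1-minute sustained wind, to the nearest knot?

ΔP = 1008 − 970 = 38 mb.
38^0.63 ≈ 9.892.
V ≈ 5.8 × 9.892 ≈ 57.4 kt.

57 kt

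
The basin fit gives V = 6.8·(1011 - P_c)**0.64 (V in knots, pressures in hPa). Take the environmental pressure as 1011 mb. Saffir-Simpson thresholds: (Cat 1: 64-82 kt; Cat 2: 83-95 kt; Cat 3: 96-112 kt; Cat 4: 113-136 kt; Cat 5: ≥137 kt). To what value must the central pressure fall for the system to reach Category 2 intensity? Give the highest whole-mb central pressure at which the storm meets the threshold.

Category 2 begins at V = 83 kt.
Required ΔP = (83/6.8)^(1/0.64) = 12.206^1.562 ≈ 49.86 mb.
P_c ≤ 1011 − 49.86 = 961.14, so the highest integer P_c is 961 mb.

961 mb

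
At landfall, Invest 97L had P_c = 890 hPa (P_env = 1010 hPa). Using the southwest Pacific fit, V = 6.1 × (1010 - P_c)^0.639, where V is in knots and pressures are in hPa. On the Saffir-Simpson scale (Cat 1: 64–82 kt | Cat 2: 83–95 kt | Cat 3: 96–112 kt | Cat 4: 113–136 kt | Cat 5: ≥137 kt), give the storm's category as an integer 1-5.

4

ΔP = 1010 − 890 = 120 hPa.
V ≈ 6.1 × 120^0.639 = 6.1 × 21.31 ≈ 130 kt.
130 kt falls in the Category 4 band.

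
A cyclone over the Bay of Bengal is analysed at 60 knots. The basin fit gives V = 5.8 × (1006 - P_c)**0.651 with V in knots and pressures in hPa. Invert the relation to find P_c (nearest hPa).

ΔP = (V / 5.8)^(1/0.651) = (60/5.8)^1.536.
60/5.8 = 10.345; 10.345^1.536 ≈ 36.20 hPa.
P_c = 1006 − 36.20 = 969.80 ≈ 970 hPa.

970 hPa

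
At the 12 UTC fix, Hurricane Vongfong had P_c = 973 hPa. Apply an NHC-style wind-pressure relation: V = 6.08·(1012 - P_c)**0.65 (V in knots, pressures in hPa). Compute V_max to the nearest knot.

ΔP = 1012 − 973 = 39 hPa.
39^0.65 ≈ 10.819.
V ≈ 6.08 × 10.819 ≈ 65.8 kt.

66 kt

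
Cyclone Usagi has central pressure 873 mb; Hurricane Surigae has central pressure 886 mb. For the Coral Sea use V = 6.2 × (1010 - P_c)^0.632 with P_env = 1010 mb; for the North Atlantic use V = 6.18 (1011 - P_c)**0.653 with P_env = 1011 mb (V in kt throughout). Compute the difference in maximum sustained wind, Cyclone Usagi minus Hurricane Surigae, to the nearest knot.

Cyclone Usagi: ΔP = 137; V ≈ 6.2 × 137^0.632 ≈ 138.93 kt.
Hurricane Surigae: ΔP = 125; V ≈ 6.18 × 125^0.653 ≈ 144.63 kt.
Difference ≈ 138.93 − 144.63 = -5.70 → -6 kt.

-6 kt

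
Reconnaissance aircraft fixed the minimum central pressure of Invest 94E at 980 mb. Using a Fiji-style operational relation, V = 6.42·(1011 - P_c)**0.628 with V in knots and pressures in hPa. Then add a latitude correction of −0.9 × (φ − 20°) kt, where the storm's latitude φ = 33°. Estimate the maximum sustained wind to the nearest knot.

ΔP = 1011 − 980 = 31 mb.
31^0.628 ≈ 8.641.
V ≈ 6.42 × 8.641 ≈ 55.5 kt.
Latitude correction: −0.9 × (33 − 20) = -11.7 kt.
Corrected V ≈ 43.8 kt → 44 kt.

44 kt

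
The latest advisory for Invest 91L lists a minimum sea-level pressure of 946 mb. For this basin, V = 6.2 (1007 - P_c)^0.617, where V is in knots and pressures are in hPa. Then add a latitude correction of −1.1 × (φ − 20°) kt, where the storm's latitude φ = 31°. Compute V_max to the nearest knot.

66 kt

ΔP = 1007 − 946 = 61 mb.
61^0.617 ≈ 12.634.
V ≈ 6.2 × 12.634 ≈ 78.3 kt.
Latitude correction: −1.1 × (31 − 20) = -12.1 kt.
Corrected V ≈ 66.2 kt → 66 kt.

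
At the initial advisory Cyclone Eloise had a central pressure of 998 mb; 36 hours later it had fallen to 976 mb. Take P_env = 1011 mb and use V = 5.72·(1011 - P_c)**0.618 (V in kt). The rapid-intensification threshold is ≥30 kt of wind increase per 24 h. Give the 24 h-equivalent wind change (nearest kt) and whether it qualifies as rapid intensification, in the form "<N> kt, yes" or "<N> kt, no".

V₁: ΔP = 13, V ≈ 5.72 × 13^0.618 ≈ 27.91 kt.
V₂: ΔP = 35, V ≈ 5.72 × 35^0.618 ≈ 51.48 kt.
ΔV over 36 h = 23.57 kt → 24 h equivalent = 23.57 × 24/36 ≈ 15.71 kt.
16 kt < 30 kt ⇒ not rapid intensification.

16 kt, no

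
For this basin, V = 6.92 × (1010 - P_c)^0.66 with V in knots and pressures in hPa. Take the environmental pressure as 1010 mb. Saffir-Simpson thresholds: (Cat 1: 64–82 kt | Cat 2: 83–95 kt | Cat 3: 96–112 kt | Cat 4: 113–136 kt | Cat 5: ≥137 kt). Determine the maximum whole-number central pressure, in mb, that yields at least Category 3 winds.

Category 3 begins at V = 96 kt.
Required ΔP = (96/6.92)^(1/0.66) = 13.873^1.515 ≈ 53.77 mb.
P_c ≤ 1010 − 53.77 = 956.23, so the highest integer P_c is 956 mb.

956 mb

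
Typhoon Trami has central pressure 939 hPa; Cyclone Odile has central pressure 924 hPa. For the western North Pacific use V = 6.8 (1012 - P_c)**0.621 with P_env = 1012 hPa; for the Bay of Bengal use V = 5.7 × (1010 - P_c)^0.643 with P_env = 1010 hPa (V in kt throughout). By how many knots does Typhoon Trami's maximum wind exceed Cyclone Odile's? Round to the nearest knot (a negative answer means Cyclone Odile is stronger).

Typhoon Trami: ΔP = 73; V ≈ 6.8 × 73^0.621 ≈ 97.64 kt.
Cyclone Odile: ΔP = 86; V ≈ 5.7 × 86^0.643 ≈ 99.94 kt.
Difference ≈ 97.64 − 99.94 = -2.30 → -2 kt.

-2 kt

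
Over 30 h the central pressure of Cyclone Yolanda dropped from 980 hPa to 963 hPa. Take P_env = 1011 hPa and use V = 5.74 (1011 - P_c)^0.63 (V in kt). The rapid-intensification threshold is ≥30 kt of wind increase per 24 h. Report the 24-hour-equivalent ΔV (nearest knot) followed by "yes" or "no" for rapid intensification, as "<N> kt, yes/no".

13 kt, no

V₁: ΔP = 31, V ≈ 5.74 × 31^0.63 ≈ 49.94 kt.
V₂: ΔP = 48, V ≈ 5.74 × 48^0.63 ≈ 65.78 kt.
ΔV over 30 h = 15.84 kt → 24 h equivalent = 15.84 × 24/30 ≈ 12.67 kt.
13 kt < 30 kt ⇒ not rapid intensification.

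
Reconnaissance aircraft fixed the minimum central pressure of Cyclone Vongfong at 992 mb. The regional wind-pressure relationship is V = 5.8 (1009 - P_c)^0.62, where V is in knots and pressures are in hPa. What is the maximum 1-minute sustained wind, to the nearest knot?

ΔP = 1009 − 992 = 17 mb.
17^0.62 ≈ 5.793.
V ≈ 5.8 × 5.793 ≈ 33.6 kt.

34 kt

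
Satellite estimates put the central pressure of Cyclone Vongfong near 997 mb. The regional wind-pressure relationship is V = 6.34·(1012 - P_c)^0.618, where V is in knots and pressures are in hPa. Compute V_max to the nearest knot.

ΔP = 1012 − 997 = 15 mb.
15^0.618 ≈ 5.331.
V ≈ 6.34 × 5.331 ≈ 33.8 kt.

34 kt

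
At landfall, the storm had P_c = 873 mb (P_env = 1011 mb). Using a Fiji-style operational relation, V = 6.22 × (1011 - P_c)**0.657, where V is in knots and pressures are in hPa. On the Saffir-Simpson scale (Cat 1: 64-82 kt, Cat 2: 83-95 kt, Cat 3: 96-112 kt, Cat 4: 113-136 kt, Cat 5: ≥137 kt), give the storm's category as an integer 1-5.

ΔP = 1011 − 873 = 138 mb.
V ≈ 6.22 × 138^0.657 = 6.22 × 25.46 ≈ 158 kt.
158 kt falls in the Category 5 band.

5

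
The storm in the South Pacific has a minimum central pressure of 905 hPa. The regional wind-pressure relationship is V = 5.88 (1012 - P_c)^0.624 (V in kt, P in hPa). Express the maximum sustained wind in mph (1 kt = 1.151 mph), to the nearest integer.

125 mph

ΔP = 1012 − 905 = 107 hPa.
V ≈ 5.88 × 107^0.624 = 5.88 × 18.464 ≈ 108.571 kt.
108.571 × 1.151 ≈ 124.96 mph → 125 mph.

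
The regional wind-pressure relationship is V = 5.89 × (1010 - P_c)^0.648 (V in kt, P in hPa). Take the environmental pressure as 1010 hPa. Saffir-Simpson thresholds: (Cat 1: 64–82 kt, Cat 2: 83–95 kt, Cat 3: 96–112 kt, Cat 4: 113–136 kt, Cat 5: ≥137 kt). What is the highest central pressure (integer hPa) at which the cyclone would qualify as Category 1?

970 hPa

Category 1 begins at V = 64 kt.
Required ΔP = (64/5.89)^(1/0.648) = 10.866^1.543 ≈ 39.71 hPa.
P_c ≤ 1010 − 39.71 = 970.29, so the highest integer P_c is 970 hPa.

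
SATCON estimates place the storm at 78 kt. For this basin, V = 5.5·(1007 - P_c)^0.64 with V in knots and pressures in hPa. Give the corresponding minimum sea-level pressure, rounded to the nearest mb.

ΔP = (V / 5.5)^(1/0.64) = (78/5.5)^1.562.
78/5.5 = 14.182; 14.182^1.562 ≈ 63.03 mb.
P_c = 1007 − 63.03 = 943.97 ≈ 944 mb.

944 mb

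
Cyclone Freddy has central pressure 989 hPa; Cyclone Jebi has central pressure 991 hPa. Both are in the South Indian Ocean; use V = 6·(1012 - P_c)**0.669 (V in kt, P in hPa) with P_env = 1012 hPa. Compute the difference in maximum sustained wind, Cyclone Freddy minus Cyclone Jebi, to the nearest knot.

Cyclone Freddy: ΔP = 23; V ≈ 6 × 23^0.669 ≈ 48.88 kt.
Cyclone Jebi: ΔP = 21; V ≈ 6 × 21^0.669 ≈ 46.00 kt.
Difference ≈ 48.88 − 46.00 = 2.88 → 3 kt.

3 kt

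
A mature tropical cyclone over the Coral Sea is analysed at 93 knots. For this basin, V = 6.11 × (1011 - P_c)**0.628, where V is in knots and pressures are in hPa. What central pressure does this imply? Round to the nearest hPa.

ΔP = (V / 6.11)^(1/0.628) = (93/6.11)^1.592.
93/6.11 = 15.221; 15.221^1.592 ≈ 76.36 hPa.
P_c = 1011 − 76.36 = 934.64 ≈ 935 hPa.

935 hPa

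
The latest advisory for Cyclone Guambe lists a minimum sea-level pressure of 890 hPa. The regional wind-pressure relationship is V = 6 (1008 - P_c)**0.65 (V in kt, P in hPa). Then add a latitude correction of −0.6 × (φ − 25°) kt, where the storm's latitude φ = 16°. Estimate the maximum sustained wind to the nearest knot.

139 kt

ΔP = 1008 − 890 = 118 hPa.
118^0.65 ≈ 22.219.
V ≈ 6 × 22.219 ≈ 133.3 kt.
Latitude correction: −0.6 × (16 − 25) = 5.4 kt.
Corrected V ≈ 138.7 kt → 139 kt.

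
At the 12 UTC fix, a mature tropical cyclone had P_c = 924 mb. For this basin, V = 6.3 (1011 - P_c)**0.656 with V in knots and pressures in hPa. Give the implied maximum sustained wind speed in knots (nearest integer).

ΔP = 1011 − 924 = 87 mb.
87^0.656 ≈ 18.721.
V ≈ 6.3 × 18.721 ≈ 117.9 kt.

118 kt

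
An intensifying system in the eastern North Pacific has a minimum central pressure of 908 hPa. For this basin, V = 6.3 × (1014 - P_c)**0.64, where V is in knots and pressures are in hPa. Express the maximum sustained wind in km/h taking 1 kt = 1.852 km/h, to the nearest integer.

231 km/h

ΔP = 1014 − 908 = 106 hPa.
V ≈ 6.3 × 106^0.64 = 6.3 × 19.779 ≈ 124.605 kt.
124.605 × 1.852 ≈ 230.77 km/h → 231 km/h.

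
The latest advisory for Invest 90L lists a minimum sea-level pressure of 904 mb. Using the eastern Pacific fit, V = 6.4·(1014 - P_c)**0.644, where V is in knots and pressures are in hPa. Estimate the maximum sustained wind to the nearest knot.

ΔP = 1014 − 904 = 110 mb.
110^0.644 ≈ 20.637.
V ≈ 6.4 × 20.637 ≈ 132.1 kt.

132 kt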